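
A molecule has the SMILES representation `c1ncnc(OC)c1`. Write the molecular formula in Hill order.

Atom tally by fragment:
  pyrimidine ring core → C:4 H:4 N:2
  (− 1 ring H displaced by substituents)
  + OCH3 → C:1 H:3 O:1
Element totals:
  C: 5
  H: 6
  N: 2
  O: 1

C5H6N2O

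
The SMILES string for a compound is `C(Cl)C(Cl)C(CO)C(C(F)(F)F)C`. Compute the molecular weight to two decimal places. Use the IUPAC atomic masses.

Atom tally by fragment:
  ClCH2 → C:1 H:2 Cl:1
  CH(Cl) → C:1 H:1 Cl:1
  CH(CH2OH) → C:2 H:4 O:1
  CH(CF3) → C:2 H:1 F:3
  CH3 → C:1 H:3
Element totals:
  C: 7
  H: 11
  Cl: 2
  F: 3
  O: 1
Molecular formula: C7H11Cl2F3O.
  M = 7(12.011) + 11(1.008) + 2(35.45) + 3(18.998) + 15.999
    = 84.077 + 11.088 + 70.900 + 56.994 + 15.999 = 239.058

239.06 g/mol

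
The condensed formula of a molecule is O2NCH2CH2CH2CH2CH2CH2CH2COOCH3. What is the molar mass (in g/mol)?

203.24 g/mol

Atom tally by fragment:
  O2NCH2 → C:1 H:2 N:1 O:2
  CH2 → C:1 H:2
  CH2 → C:1 H:2
  CH2 → C:1 H:2
  CH2 → C:1 H:2
  CH2 → C:1 H:2
  CH2COOCH3 → C:3 H:5 O:2
Element totals:
  C: 9
  H: 17
  N: 1
  O: 4
Molecular formula: C9H17NO4.
  M = 9(12.011) + 17(1.008) + 14.007 + 4(15.999)
    = 108.099 + 17.136 + 14.007 + 63.996 = 203.238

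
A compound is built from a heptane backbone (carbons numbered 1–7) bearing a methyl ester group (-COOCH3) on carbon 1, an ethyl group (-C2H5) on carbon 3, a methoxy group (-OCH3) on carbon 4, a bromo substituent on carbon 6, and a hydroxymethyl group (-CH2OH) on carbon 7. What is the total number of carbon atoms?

Atom tally by fragment:
  CH3OOCCH2 → C:3 H:5 O:2
  CH2 → C:1 H:2
  CH(C2H5) → C:3 H:6
  CH(OCH3) → C:2 H:4 O:1
  CH2 → C:1 H:2
  CH(Br) → C:1 H:1 Br:1
  CH2CH2OH → C:2 H:5 O:1
Element totals:
  C: 13
  H: 25
  Br: 1
  O: 4

13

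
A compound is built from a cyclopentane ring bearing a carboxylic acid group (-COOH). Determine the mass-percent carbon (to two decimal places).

Atom tally by fragment:
  cyclopentane ring core → C:5 H:10
  (− 1 ring H displaced by substituents)
  + COOH → C:1 H:1 O:2
Element totals:
  C: 6
  H: 10
  O: 2
Molecular formula: C6H10O2.
Molar mass = 114.144 g/mol.
Mass from C: 6 × 12.011 = 72.066 g/mol.
%C = 72.066 / 114.144 × 100 = 63.14%.

63.14%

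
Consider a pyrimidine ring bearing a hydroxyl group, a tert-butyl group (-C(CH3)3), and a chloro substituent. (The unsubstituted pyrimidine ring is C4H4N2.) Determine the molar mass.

Atom tally by fragment:
  pyrimidine ring core → C:4 H:4 N:2
  (− 3 ring H displaced by substituents)
  + OH → O:1 H:1
  + C(CH3)3 → C:4 H:9
  + Cl → Cl:1
Element totals:
  C: 8
  H: 11
  Cl: 1
  N: 2
  O: 1
Molecular formula: C8H11ClN2O.
  M = 8(12.011) + 11(1.008) + 35.45 + 2(14.007) + 15.999
    = 96.088 + 11.088 + 35.450 + 28.014 + 15.999 = 186.639

186.64 g/mol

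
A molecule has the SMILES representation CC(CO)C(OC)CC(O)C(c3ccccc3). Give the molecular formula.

Atom tally by fragment:
  CH3 → C:1 H:3
  CH(CH2OH) → C:2 H:4 O:1
  CH(OCH3) → C:2 H:4 O:1
  CH2 → C:1 H:2
  CH(OH) → C:1 H:2 O:1
  CH2C6H5 → C:7 H:7
Element totals:
  C: 14
  H: 22
  O: 3

C14H22O3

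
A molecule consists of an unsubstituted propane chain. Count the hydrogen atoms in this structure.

Atom tally by fragment:
  CH3 → C:1 H:3
  CH2 → C:1 H:2
  CH3 → C:1 H:3
Element totals:
  C: 3
  H: 8

8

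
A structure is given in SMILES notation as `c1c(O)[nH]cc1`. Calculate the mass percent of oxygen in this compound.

19.26%

Atom tally by fragment:
  pyrrole ring core → C:4 H:5 N:1
  (− 1 ring H displaced by substituents)
  + OH → O:1 H:1
Element totals:
  C: 4
  H: 5
  N: 1
  O: 1
Molecular formula: C4H5NO.
Molar mass = 83.090 g/mol.
Mass from O: 1 × 15.999 = 15.999 g/mol.
%O = 15.999 / 83.090 × 100 = 19.26%.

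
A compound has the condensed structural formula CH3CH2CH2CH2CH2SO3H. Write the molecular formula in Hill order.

Atom tally by fragment:
  CH3 → C:1 H:3
  CH2 → C:1 H:2
  CH2 → C:1 H:2
  CH2 → C:1 H:2
  CH2SO3H → C:1 H:3 S:1 O:3
Element totals:
  C: 5
  H: 12
  O: 3
  S: 1

C5H12O3S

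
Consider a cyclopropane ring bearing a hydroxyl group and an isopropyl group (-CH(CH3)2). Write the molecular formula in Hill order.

C6H12O

Atom tally by fragment:
  cyclopropane ring core → C:3 H:6
  (− 2 ring H displaced by substituents)
  + OH → O:1 H:1
  + CH(CH3)2 → C:3 H:7
Element totals:
  C: 6
  H: 12
  O: 1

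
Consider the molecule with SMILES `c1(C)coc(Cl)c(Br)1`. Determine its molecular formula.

Atom tally by fragment:
  furan ring core → C:4 H:4 O:1
  (− 3 ring H displaced by substituents)
  + CH3 → C:1 H:3
  + Cl → Cl:1
  + Br → Br:1
Element totals:
  C: 5
  H: 4
  Br: 1
  Cl: 1
  O: 1

C5H4BrClO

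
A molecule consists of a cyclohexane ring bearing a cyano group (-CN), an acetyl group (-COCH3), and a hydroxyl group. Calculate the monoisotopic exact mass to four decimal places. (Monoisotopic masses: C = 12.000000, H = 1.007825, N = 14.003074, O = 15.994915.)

Atom tally by fragment:
  cyclohexane ring core → C:6 H:12
  (− 3 ring H displaced by substituents)
  + CN → C:1 N:1
  + COCH3 → C:2 H:3 O:1
  + OH → O:1 H:1
Element totals:
  C: 9
  H: 13
  N: 1
  O: 2
Molecular formula: C9H13NO2.
  M = 9(12.0) + 13(1.007825) + 14.003074 + 2(15.994915)
    = 108.000000 + 13.101725 + 14.003074 + 31.989830 = 167.094629

167.0946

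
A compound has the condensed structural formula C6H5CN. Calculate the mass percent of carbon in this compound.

81.53%

Atom tally by fragment:
  benzene ring core → C:6 H:6
  (− 1 ring H displaced by substituents)
  + CN → C:1 N:1
Element totals:
  C: 7
  H: 5
  N: 1
Molecular formula: C7H5N.
Molar mass = 103.124 g/mol.
Mass from C: 7 × 12.011 = 84.077 g/mol.
%C = 84.077 / 103.124 × 100 = 81.53%.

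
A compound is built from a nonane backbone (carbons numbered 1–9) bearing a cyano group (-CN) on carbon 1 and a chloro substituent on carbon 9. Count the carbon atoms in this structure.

10

Atom tally by fragment:
  NCCH2 → C:2 H:2 N:1
  CH2 → C:1 H:2
  CH2 → C:1 H:2
  CH2 → C:1 H:2
  CH2 → C:1 H:2
  CH2 → C:1 H:2
  CH2 → C:1 H:2
  CH2 → C:1 H:2
  CH2Cl → C:1 H:2 Cl:1
Element totals:
  C: 10
  H: 18
  Cl: 1
  N: 1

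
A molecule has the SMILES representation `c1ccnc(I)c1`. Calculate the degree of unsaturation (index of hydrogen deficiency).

4

Atom tally by fragment:
  pyridine ring core → C:5 H:5 N:1
  (− 1 ring H displaced by substituents)
  + I → I:1
Element totals:
  C: 5
  H: 4
  I: 1
  N: 1
Molecular formula: C5H4IN.
DoU = (2C + 2 + N − H − X) / 2 = (2·5 + 2 + 1 − 4 − 1) / 2 = 4.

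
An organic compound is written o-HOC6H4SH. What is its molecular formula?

Element totals:
  C: 6
  H: 6
  O: 1
  S: 1

C6H6OS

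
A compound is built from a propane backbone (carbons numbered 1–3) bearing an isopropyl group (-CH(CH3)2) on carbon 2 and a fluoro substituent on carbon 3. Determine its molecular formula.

C6H13F

Atom tally by fragment:
  CH3 → C:1 H:3
  CH(CH(CH3)2) → C:4 H:8
  CH2F → C:1 H:2 F:1
Element totals:
  C: 6
  H: 13
  F: 1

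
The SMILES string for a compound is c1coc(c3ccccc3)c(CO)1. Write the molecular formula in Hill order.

Atom tally by fragment:
  furan ring core → C:4 H:4 O:1
  (− 2 ring H displaced by substituents)
  + C6H5 → C:6 H:5
  + CH2OH → C:1 H:3 O:1
Element totals:
  C: 11
  H: 10
  O: 2

C11H10O2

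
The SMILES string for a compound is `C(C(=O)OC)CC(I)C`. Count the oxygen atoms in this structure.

2

Atom tally by fragment:
  CH3OOCCH2 → C:3 H:5 O:2
  CH2 → C:1 H:2
  CH(I) → C:1 H:1 I:1
  CH3 → C:1 H:3
Element totals:
  C: 6
  H: 11
  I: 1
  O: 2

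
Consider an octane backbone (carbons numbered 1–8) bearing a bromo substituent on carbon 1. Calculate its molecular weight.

193.13 g/mol

Atom tally by fragment:
  BrCH2 → C:1 H:2 Br:1
  CH2 → C:1 H:2
  CH2 → C:1 H:2
  CH2 → C:1 H:2
  CH2 → C:1 H:2
  CH2 → C:1 H:2
  CH2 → C:1 H:2
  CH3 → C:1 H:3
Element totals:
  C: 8
  H: 17
  Br: 1
Molecular formula: C8H17Br.
  M = 8(12.011) + 17(1.008) + 79.904
    = 96.088 + 17.136 + 79.904 = 193.128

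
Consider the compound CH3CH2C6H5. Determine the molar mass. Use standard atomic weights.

Atom tally by fragment:
  CH3 → C:1 H:3
  CH2C6H5 → C:7 H:7
Element totals:
  C: 8
  H: 10
Molecular formula: C8H10.
  M = 8(12.011) + 10(1.008)
    = 96.088 + 10.080 = 106.168

106.17 g/mol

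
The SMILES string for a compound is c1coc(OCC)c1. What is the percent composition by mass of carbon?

Atom tally by fragment:
  furan ring core → C:4 H:4 O:1
  (− 1 ring H displaced by substituents)
  + OC2H5 → C:2 H:5 O:1
Element totals:
  C: 6
  H: 8
  O: 2
Molecular formula: C6H8O2.
Molar mass = 112.128 g/mol.
Mass from C: 6 × 12.011 = 72.066 g/mol.
%C = 72.066 / 112.128 × 100 = 64.27%.

64.27%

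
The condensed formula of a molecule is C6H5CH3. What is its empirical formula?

Atom tally by fragment:
  benzene ring core → C:6 H:6
  (− 1 ring H displaced by substituents)
  + CH3 → C:1 H:3
Element totals:
  C: 7
  H: 8
Molecular formula: C7H8.
gcd of subscripts (7, 8) = 1, so the empirical formula equals the molecular formula.

C7H8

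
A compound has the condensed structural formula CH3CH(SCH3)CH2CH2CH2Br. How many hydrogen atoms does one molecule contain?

Atom tally by fragment:
  CH3 → C:1 H:3
  CH(SCH3) → C:2 H:4 S:1
  CH2 → C:1 H:2
  CH2 → C:1 H:2
  CH2Br → C:1 H:2 Br:1
Element totals:
  C: 6
  H: 13
  Br: 1
  S: 1

13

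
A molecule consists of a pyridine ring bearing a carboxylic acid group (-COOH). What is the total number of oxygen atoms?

2

Atom tally by fragment:
  pyridine ring core → C:5 H:5 N:1
  (− 1 ring H displaced by substituents)
  + COOH → C:1 H:1 O:2
Element totals:
  C: 6
  H: 5
  N: 1
  O: 2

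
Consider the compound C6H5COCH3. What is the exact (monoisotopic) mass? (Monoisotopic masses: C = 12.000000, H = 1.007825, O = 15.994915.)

Atom tally by fragment:
  benzene ring core → C:6 H:6
  (− 1 ring H displaced by substituents)
  + COCH3 → C:2 H:3 O:1
Element totals:
  C: 8
  H: 8
  O: 1
Molecular formula: C8H8O.
  M = 8(12.0) + 8(1.007825) + 15.994915
    = 96.000000 + 8.062600 + 15.994915 = 120.057515

120.0575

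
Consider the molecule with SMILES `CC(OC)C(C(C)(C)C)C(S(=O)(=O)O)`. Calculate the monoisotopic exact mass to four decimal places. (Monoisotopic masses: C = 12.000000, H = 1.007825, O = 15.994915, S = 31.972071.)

Atom tally by fragment:
  CH3 → C:1 H:3
  CH(OCH3) → C:2 H:4 O:1
  CH(C(CH3)3) → C:5 H:10
  CH2SO3H → C:1 H:3 S:1 O:3
Element totals:
  C: 9
  H: 20
  O: 4
  S: 1
Molecular formula: C9H20O4S.
  M = 9(12.0) + 20(1.007825) + 4(15.994915) + 31.972071
    = 108.000000 + 20.156500 + 63.979660 + 31.972071 = 224.108231

224.1082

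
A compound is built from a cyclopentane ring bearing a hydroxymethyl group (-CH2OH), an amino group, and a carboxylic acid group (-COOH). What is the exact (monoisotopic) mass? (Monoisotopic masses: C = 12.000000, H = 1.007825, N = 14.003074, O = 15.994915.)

159.0895

Atom tally by fragment:
  cyclopentane ring core → C:5 H:10
  (− 3 ring H displaced by substituents)
  + CH2OH → C:1 H:3 O:1
  + NH2 → N:1 H:2
  + COOH → C:1 H:1 O:2
Element totals:
  C: 7
  H: 13
  N: 1
  O: 3
Molecular formula: C7H13NO3.
  M = 7(12.0) + 13(1.007825) + 14.003074 + 3(15.994915)
    = 84.000000 + 13.101725 + 14.003074 + 47.984745 = 159.089544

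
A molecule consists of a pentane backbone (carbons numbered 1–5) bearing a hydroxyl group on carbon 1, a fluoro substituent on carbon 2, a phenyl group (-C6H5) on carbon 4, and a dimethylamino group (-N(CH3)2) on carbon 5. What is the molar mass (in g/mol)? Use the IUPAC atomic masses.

225.31 g/mol

Atom tally by fragment:
  HOCH2 → C:1 H:3 O:1
  CH(F) → C:1 H:1 F:1
  CH2 → C:1 H:2
  CH(C6H5) → C:7 H:6
  CH2N(CH3)2 → C:3 H:8 N:1
Element totals:
  C: 13
  H: 20
  F: 1
  N: 1
  O: 1
Molecular formula: C13H20FNO.
  M = 13(12.011) + 20(1.008) + 18.998 + 14.007 + 15.999
    = 156.143 + 20.160 + 18.998 + 14.007 + 15.999 = 225.307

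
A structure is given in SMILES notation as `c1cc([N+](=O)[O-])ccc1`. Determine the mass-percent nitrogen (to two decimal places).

Atom tally by fragment:
  benzene ring core → C:6 H:6
  (− 1 ring H displaced by substituents)
  + NO2 → N:1 O:2
Element totals:
  C: 6
  H: 5
  N: 1
  O: 2
Molecular formula: C6H5NO2.
Molar mass = 123.111 g/mol.
Mass from N: 1 × 14.007 = 14.007 g/mol.
%N = 14.007 / 123.111 × 100 = 11.38%.

11.38%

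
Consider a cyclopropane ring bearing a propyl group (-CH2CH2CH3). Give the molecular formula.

Atom tally by fragment:
  cyclopropane ring core → C:3 H:6
  (− 1 ring H displaced by substituents)
  + CH2CH2CH3 → C:3 H:7
Element totals:
  C: 6
  H: 12

C6H12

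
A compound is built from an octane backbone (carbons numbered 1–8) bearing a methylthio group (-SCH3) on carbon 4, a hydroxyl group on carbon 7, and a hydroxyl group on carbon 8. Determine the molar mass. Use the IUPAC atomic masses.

Atom tally by fragment:
  CH3 → C:1 H:3
  CH2 → C:1 H:2
  CH2 → C:1 H:2
  CH(SCH3) → C:2 H:4 S:1
  CH2 → C:1 H:2
  CH2 → C:1 H:2
  CH(OH) → C:1 H:2 O:1
  CH2OH → C:1 H:3 O:1
Element totals:
  C: 9
  H: 20
  O: 2
  S: 1
Molecular formula: C9H20O2S.
  M = 9(12.011) + 20(1.008) + 2(15.999) + 32.06
    = 108.099 + 20.160 + 31.998 + 32.060 = 192.317

192.32 g/mol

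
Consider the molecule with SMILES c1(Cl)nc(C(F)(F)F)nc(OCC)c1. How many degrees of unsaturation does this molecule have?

4

Atom tally by fragment:
  pyrimidine ring core → C:4 H:4 N:2
  (− 3 ring H displaced by substituents)
  + Cl → Cl:1
  + CF3 → C:1 F:3
  + OC2H5 → C:2 H:5 O:1
Element totals:
  C: 7
  H: 6
  Cl: 1
  F: 3
  N: 2
  O: 1
Molecular formula: C7H6ClF3N2O.
DoU = (2C + 2 + N − H − X) / 2 = (2·7 + 2 + 2 − 6 − 4) / 2 = 4.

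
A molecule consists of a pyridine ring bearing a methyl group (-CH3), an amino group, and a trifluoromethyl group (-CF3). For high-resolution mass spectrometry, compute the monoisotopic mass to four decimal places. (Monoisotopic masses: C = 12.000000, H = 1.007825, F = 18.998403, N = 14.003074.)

176.0561

Atom tally by fragment:
  pyridine ring core → C:5 H:5 N:1
  (− 3 ring H displaced by substituents)
  + CH3 → C:1 H:3
  + NH2 → N:1 H:2
  + CF3 → C:1 F:3
Element totals:
  C: 7
  H: 7
  F: 3
  N: 2
Molecular formula: C7H7F3N2.
  M = 7(12.0) + 7(1.007825) + 3(18.998403) + 2(14.003074)
    = 84.000000 + 7.054775 + 56.995209 + 28.006148 = 176.056132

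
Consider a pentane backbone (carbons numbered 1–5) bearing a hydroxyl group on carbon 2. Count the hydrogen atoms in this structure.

Atom tally by fragment:
  CH3 → C:1 H:3
  CH(OH) → C:1 H:2 O:1
  CH2 → C:1 H:2
  CH2 → C:1 H:2
  CH3 → C:1 H:3
Element totals:
  C: 5
  H: 12
  O: 1

12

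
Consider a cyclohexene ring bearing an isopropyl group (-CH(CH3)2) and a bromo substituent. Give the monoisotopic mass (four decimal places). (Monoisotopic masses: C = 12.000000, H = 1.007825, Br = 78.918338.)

Atom tally by fragment:
  cyclohexene ring core → C:6 H:10
  (− 2 ring H displaced by substituents)
  + CH(CH3)2 → C:3 H:7
  + Br → Br:1
Element totals:
  C: 9
  H: 15
  Br: 1
Molecular formula: C9H15Br.
  M = 9(12.0) + 15(1.007825) + 78.918338
    = 108.000000 + 15.117375 + 78.918338 = 202.035713

202.0357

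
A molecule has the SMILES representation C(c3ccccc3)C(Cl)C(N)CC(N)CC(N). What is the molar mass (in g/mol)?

255.79 g/mol

Atom tally by fragment:
  C6H5CH2 → C:7 H:7
  CH(Cl) → C:1 H:1 Cl:1
  CH(NH2) → C:1 H:3 N:1
  CH2 → C:1 H:2
  CH(NH2) → C:1 H:3 N:1
  CH2 → C:1 H:2
  CH2NH2 → C:1 H:4 N:1
Element totals:
  C: 13
  H: 22
  Cl: 1
  N: 3
Molecular formula: C13H22ClN3.
  M = 13(12.011) + 22(1.008) + 35.45 + 3(14.007)
    = 156.143 + 22.176 + 35.450 + 42.021 = 255.790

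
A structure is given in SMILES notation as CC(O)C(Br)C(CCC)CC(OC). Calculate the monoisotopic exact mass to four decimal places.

Atom tally by fragment:
  CH3 → C:1 H:3
  CH(OH) → C:1 H:2 O:1
  CH(Br) → C:1 H:1 Br:1
  CH(CH2CH2CH3) → C:4 H:8
  CH2 → C:1 H:2
  CH2OCH3 → C:2 H:5 O:1
Element totals:
  C: 10
  H: 21
  Br: 1
  O: 2
Molecular formula: C10H21BrO2.
  M = 10(12.0) + 21(1.007825) + 78.918338 + 2(15.994915)
    = 120.000000 + 21.164325 + 78.918338 + 31.989830 = 252.072493

252.0725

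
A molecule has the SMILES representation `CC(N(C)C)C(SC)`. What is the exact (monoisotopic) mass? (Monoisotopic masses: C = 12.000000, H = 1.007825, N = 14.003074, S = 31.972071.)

133.0925

Atom tally by fragment:
  CH3 → C:1 H:3
  CH(N(CH3)2) → C:3 H:7 N:1
  CH2SCH3 → C:2 H:5 S:1
Element totals:
  C: 6
  H: 15
  N: 1
  S: 1
Molecular formula: C6H15NS.
  M = 6(12.0) + 15(1.007825) + 14.003074 + 31.972071
    = 72.000000 + 15.117375 + 14.003074 + 31.972071 = 133.092520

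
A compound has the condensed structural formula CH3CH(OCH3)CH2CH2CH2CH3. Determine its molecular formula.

C7H16O

Element totals:
  C: 7
  H: 16
  O: 1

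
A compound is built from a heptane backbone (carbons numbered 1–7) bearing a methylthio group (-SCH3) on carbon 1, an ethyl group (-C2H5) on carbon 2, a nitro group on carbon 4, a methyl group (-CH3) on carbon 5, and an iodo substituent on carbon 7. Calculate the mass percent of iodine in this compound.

Atom tally by fragment:
  CH3SCH2 → C:2 H:5 S:1
  CH(C2H5) → C:3 H:6
  CH2 → C:1 H:2
  CH(NO2) → C:1 H:1 N:1 O:2
  CH(CH3) → C:2 H:4
  CH2 → C:1 H:2
  CH2I → C:1 H:2 I:1
Element totals:
  C: 11
  H: 22
  I: 1
  N: 1
  O: 2
  S: 1
Molecular formula: C11H22INO2S.
Molar mass = 359.266 g/mol.
Mass from I: 1 × 126.904 = 126.904 g/mol.
%I = 126.904 / 359.266 × 100 = 35.32%.

35.32%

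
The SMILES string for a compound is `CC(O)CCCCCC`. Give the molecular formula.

Atom tally by fragment:
  CH3 → C:1 H:3
  CH(OH) → C:1 H:2 O:1
  CH2 → C:1 H:2
  CH2 → C:1 H:2
  CH2 → C:1 H:2
  CH2 → C:1 H:2
  CH2 → C:1 H:2
  CH3 → C:1 H:3
Element totals:
  C: 8
  H: 18
  O: 1

C8H18O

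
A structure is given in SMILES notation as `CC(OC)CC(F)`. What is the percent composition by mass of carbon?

Atom tally by fragment:
  CH3 → C:1 H:3
  CH(OCH3) → C:2 H:4 O:1
  CH2 → C:1 H:2
  CH2F → C:1 H:2 F:1
Element totals:
  C: 5
  H: 11
  F: 1
  O: 1
Molecular formula: C5H11FO.
Molar mass = 106.140 g/mol.
Mass from C: 5 × 12.011 = 60.055 g/mol.
%C = 60.055 / 106.140 × 100 = 56.58%.

56.58%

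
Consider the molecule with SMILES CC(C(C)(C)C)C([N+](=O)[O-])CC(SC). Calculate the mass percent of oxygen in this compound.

Atom tally by fragment:
  CH3 → C:1 H:3
  CH(C(CH3)3) → C:5 H:10
  CH(NO2) → C:1 H:1 N:1 O:2
  CH2 → C:1 H:2
  CH2SCH3 → C:2 H:5 S:1
Element totals:
  C: 10
  H: 21
  N: 1
  O: 2
  S: 1
Molecular formula: C10H21NO2S.
Molar mass = 219.343 g/mol.
Mass from O: 2 × 15.999 = 31.998 g/mol.
%O = 31.998 / 219.343 × 100 = 14.59%.

14.59%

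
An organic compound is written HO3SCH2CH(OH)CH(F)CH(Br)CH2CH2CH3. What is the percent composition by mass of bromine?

27.26%

Atom tally by fragment:
  HO3SCH2 → C:1 H:3 S:1 O:3
  CH(OH) → C:1 H:2 O:1
  CH(F) → C:1 H:1 F:1
  CH(Br) → C:1 H:1 Br:1
  CH2 → C:1 H:2
  CH2 → C:1 H:2
  CH3 → C:1 H:3
Element totals:
  C: 7
  H: 14
  Br: 1
  F: 1
  O: 4
  S: 1
Molecular formula: C7H14BrFO4S.
Molar mass = 293.147 g/mol.
Mass from Br: 1 × 79.904 = 79.904 g/mol.
%Br = 79.904 / 293.147 × 100 = 27.26%.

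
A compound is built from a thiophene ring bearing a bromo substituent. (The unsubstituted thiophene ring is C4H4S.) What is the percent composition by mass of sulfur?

19.66%

Atom tally by fragment:
  thiophene ring core → C:4 H:4 S:1
  (− 1 ring H displaced by substituents)
  + Br → Br:1
Element totals:
  C: 4
  H: 3
  Br: 1
  S: 1
Molecular formula: C4H3BrS.
Molar mass = 163.032 g/mol.
Mass from S: 1 × 32.06 = 32.060 g/mol.
%S = 32.060 / 163.032 × 100 = 19.66%.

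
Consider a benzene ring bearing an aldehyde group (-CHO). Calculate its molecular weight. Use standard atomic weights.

106.12 g/mol

Atom tally by fragment:
  benzene ring core → C:6 H:6
  (− 1 ring H displaced by substituents)
  + CHO → C:1 H:1 O:1
Element totals:
  C: 7
  H: 6
  O: 1
Molecular formula: C7H6O.
  M = 7(12.011) + 6(1.008) + 15.999
    = 84.077 + 6.048 + 15.999 = 106.124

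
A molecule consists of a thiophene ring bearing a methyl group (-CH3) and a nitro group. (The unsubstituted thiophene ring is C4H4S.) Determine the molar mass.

Atom tally by fragment:
  thiophene ring core → C:4 H:4 S:1
  (− 2 ring H displaced by substituents)
  + CH3 → C:1 H:3
  + NO2 → N:1 O:2
Element totals:
  C: 5
  H: 5
  N: 1
  O: 2
  S: 1
Molecular formula: C5H5NO2S.
  M = 5(12.011) + 5(1.008) + 14.007 + 2(15.999) + 32.06
    = 60.055 + 5.040 + 14.007 + 31.998 + 32.060 = 143.160

143.16 g/mol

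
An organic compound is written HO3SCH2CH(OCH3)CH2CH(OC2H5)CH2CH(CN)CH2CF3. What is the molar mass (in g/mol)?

347.35 g/mol

Atom tally by fragment:
  HO3SCH2 → C:1 H:3 S:1 O:3
  CH(OCH3) → C:2 H:4 O:1
  CH2 → C:1 H:2
  CH(OC2H5) → C:3 H:6 O:1
  CH2 → C:1 H:2
  CH(CN) → C:2 H:1 N:1
  CH2CF3 → C:2 H:2 F:3
Element totals:
  C: 12
  H: 20
  F: 3
  N: 1
  O: 5
  S: 1
Molecular formula: C12H20F3NO5S.
  M = 12(12.011) + 20(1.008) + 3(18.998) + 14.007 + 5(15.999) + 32.06
    = 144.132 + 20.160 + 56.994 + 14.007 + 79.995 + 32.060 = 347.348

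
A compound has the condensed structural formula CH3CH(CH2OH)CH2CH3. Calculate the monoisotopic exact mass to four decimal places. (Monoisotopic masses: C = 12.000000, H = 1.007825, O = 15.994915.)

Element totals:
  C: 5
  H: 12
  O: 1
Molecular formula: C5H12O.
  M = 5(12.0) + 12(1.007825) + 15.994915
    = 60.000000 + 12.093900 + 15.994915 = 88.088815

88.0888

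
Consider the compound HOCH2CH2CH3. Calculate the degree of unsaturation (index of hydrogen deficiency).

Element totals:
  C: 3
  H: 8
  O: 1
Molecular formula: C3H8O.
DoU = (2C + 2 + N − H − X) / 2 = (2·3 + 2 + 0 − 8 − 0) / 2 = 0.

0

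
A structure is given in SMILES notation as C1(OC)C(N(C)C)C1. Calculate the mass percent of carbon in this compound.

62.57%

Atom tally by fragment:
  cyclopropane ring core → C:3 H:6
  (− 2 ring H displaced by substituents)
  + OCH3 → C:1 H:3 O:1
  + N(CH3)2 → N:1 C:2 H:6
Element totals:
  C: 6
  H: 13
  N: 1
  O: 1
Molecular formula: C6H13NO.
Molar mass = 115.176 g/mol.
Mass from C: 6 × 12.011 = 72.066 g/mol.
%C = 72.066 / 115.176 × 100 = 62.57%.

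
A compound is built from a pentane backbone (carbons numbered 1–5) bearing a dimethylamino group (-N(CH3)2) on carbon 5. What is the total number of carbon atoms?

7

Atom tally by fragment:
  CH3 → C:1 H:3
  CH2 → C:1 H:2
  CH2 → C:1 H:2
  CH2 → C:1 H:2
  CH2N(CH3)2 → C:3 H:8 N:1
Element totals:
  C: 7
  H: 17
  N: 1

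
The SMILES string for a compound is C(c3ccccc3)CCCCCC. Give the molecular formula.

Atom tally by fragment:
  C6H5CH2 → C:7 H:7
  CH2 → C:1 H:2
  CH2 → C:1 H:2
  CH2 → C:1 H:2
  CH2 → C:1 H:2
  CH2 → C:1 H:2
  CH3 → C:1 H:3
Element totals:
  C: 13
  H: 20

C13H20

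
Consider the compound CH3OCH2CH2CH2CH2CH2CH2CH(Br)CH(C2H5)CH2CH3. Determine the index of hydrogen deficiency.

Atom tally by fragment:
  CH3OCH2 → C:2 H:5 O:1
  CH2 → C:1 H:2
  CH2 → C:1 H:2
  CH2 → C:1 H:2
  CH2 → C:1 H:2
  CH2 → C:1 H:2
  CH(Br) → C:1 H:1 Br:1
  CH(C2H5) → C:3 H:6
  CH2 → C:1 H:2
  CH3 → C:1 H:3
Element totals:
  C: 13
  H: 27
  Br: 1
  O: 1
Molecular formula: C13H27BrO.
DoU = (2C + 2 + N − H − X) / 2 = (2·13 + 2 + 0 − 27 − 1) / 2 = 0.

0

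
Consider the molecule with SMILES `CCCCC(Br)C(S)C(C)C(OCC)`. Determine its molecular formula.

C11H23BrOS

Atom tally by fragment:
  CH3 → C:1 H:3
  CH2 → C:1 H:2
  CH2 → C:1 H:2
  CH2 → C:1 H:2
  CH(Br) → C:1 H:1 Br:1
  CH(SH) → C:1 H:2 S:1
  CH(CH3) → C:2 H:4
  CH2OC2H5 → C:3 H:7 O:1
Element totals:
  C: 11
  H: 23
  Br: 1
  O: 1
  S: 1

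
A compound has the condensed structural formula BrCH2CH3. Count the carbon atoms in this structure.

2

Atom tally by fragment:
  BrCH2 → C:1 H:2 Br:1
  CH3 → C:1 H:3
Element totals:
  C: 2
  H: 5
  Br: 1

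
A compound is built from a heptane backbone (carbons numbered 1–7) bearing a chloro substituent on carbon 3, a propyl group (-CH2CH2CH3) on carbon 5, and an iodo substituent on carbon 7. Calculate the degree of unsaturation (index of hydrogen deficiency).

Atom tally by fragment:
  CH3 → C:1 H:3
  CH2 → C:1 H:2
  CH(Cl) → C:1 H:1 Cl:1
  CH2 → C:1 H:2
  CH(CH2CH2CH3) → C:4 H:8
  CH2 → C:1 H:2
  CH2I → C:1 H:2 I:1
Element totals:
  C: 10
  H: 20
  Cl: 1
  I: 1
Molecular formula: C10H20ClI.
DoU = (2C + 2 + N − H − X) / 2 = (2·10 + 2 + 0 − 20 − 2) / 2 = 0.

0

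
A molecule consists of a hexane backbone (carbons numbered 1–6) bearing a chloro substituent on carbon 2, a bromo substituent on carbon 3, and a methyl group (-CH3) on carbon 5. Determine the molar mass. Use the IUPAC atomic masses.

213.54 g/mol

Atom tally by fragment:
  CH3 → C:1 H:3
  CH(Cl) → C:1 H:1 Cl:1
  CH(Br) → C:1 H:1 Br:1
  CH2 → C:1 H:2
  CH(CH3) → C:2 H:4
  CH3 → C:1 H:3
Element totals:
  C: 7
  H: 14
  Br: 1
  Cl: 1
Molecular formula: C7H14BrCl.
  M = 7(12.011) + 14(1.008) + 79.904 + 35.45
    = 84.077 + 14.112 + 79.904 + 35.450 = 213.543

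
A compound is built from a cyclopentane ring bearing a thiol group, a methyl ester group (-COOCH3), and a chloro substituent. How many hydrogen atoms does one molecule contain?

11

Atom tally by fragment:
  cyclopentane ring core → C:5 H:10
  (− 3 ring H displaced by substituents)
  + SH → S:1 H:1
  + COOCH3 → C:2 H:3 O:2
  + Cl → Cl:1
Element totals:
  C: 7
  H: 11
  Cl: 1
  O: 2
  S: 1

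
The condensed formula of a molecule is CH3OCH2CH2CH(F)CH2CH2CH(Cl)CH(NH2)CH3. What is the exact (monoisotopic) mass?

211.1139

Atom tally by fragment:
  CH3OCH2 → C:2 H:5 O:1
  CH2 → C:1 H:2
  CH(F) → C:1 H:1 F:1
  CH2 → C:1 H:2
  CH2 → C:1 H:2
  CH(Cl) → C:1 H:1 Cl:1
  CH(NH2) → C:1 H:3 N:1
  CH3 → C:1 H:3
Element totals:
  C: 9
  H: 19
  Cl: 1
  F: 1
  N: 1
  O: 1
Molecular formula: C9H19ClFNO.
  M = 9(12.0) + 19(1.007825) + 34.968853 + 18.998403 + 14.003074 + 15.994915
    = 108.000000 + 19.148675 + 34.968853 + 18.998403 + 14.003074 + 15.994915 = 211.113920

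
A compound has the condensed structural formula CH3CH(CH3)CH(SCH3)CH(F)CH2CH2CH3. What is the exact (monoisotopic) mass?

178.1191

Atom tally by fragment:
  CH3 → C:1 H:3
  CH(CH3) → C:2 H:4
  CH(SCH3) → C:2 H:4 S:1
  CH(F) → C:1 H:1 F:1
  CH2 → C:1 H:2
  CH2 → C:1 H:2
  CH3 → C:1 H:3
Element totals:
  C: 9
  H: 19
  F: 1
  S: 1
Molecular formula: C9H19FS.
  M = 9(12.0) + 19(1.007825) + 18.998403 + 31.972071
    = 108.000000 + 19.148675 + 18.998403 + 31.972071 = 178.119149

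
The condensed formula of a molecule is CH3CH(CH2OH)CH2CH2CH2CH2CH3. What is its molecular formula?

C8H18O

Atom tally by fragment:
  CH3 → C:1 H:3
  CH(CH2OH) → C:2 H:4 O:1
  CH2 → C:1 H:2
  CH2 → C:1 H:2
  CH2 → C:1 H:2
  CH2 → C:1 H:2
  CH3 → C:1 H:3
Element totals:
  C: 8
  H: 18
  O: 1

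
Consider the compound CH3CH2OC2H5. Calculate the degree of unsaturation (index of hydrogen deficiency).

0

Element totals:
  C: 4
  H: 10
  O: 1
Molecular formula: C4H10O.
DoU = (2C + 2 + N − H − X) / 2 = (2·4 + 2 + 0 − 10 − 0) / 2 = 0.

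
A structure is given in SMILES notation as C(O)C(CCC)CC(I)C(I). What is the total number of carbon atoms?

8

Atom tally by fragment:
  HOCH2 → C:1 H:3 O:1
  CH(CH2CH2CH3) → C:4 H:8
  CH2 → C:1 H:2
  CH(I) → C:1 H:1 I:1
  CH2I → C:1 H:2 I:1
Element totals:
  C: 8
  H: 16
  I: 2
  O: 1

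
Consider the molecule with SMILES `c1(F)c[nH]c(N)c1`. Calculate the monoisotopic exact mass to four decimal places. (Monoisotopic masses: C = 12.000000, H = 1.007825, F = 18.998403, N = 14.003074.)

Atom tally by fragment:
  pyrrole ring core → C:4 H:5 N:1
  (− 2 ring H displaced by substituents)
  + F → F:1
  + NH2 → N:1 H:2
Element totals:
  C: 4
  H: 5
  F: 1
  N: 2
Molecular formula: C4H5FN2.
  M = 4(12.0) + 5(1.007825) + 18.998403 + 2(14.003074)
    = 48.000000 + 5.039125 + 18.998403 + 28.006148 = 100.043676

100.0437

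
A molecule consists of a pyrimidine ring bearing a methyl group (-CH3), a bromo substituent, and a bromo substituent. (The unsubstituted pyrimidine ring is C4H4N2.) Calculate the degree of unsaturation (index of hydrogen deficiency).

4

Atom tally by fragment:
  pyrimidine ring core → C:4 H:4 N:2
  (− 3 ring H displaced by substituents)
  + CH3 → C:1 H:3
  + Br → Br:1
  + Br → Br:1
Element totals:
  C: 5
  H: 4
  Br: 2
  N: 2
Molecular formula: C5H4Br2N2.
DoU = (2C + 2 + N − H − X) / 2 = (2·5 + 2 + 2 − 4 − 2) / 2 = 4.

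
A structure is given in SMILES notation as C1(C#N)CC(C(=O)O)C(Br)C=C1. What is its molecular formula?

Atom tally by fragment:
  cyclohexene ring core → C:6 H:10
  (− 3 ring H displaced by substituents)
  + CN → C:1 N:1
  + COOH → C:1 H:1 O:2
  + Br → Br:1
Element totals:
  C: 8
  H: 8
  Br: 1
  N: 1
  O: 2

C8H8BrNO2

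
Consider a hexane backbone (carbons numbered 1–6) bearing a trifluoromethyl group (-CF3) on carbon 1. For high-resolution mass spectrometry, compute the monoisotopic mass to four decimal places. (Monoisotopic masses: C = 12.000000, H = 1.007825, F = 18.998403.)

154.0969

Atom tally by fragment:
  F3CCH2 → C:2 H:2 F:3
  CH2 → C:1 H:2
  CH2 → C:1 H:2
  CH2 → C:1 H:2
  CH2 → C:1 H:2
  CH3 → C:1 H:3
Element totals:
  C: 7
  H: 13
  F: 3
Molecular formula: C7H13F3.
  M = 7(12.0) + 13(1.007825) + 3(18.998403)
    = 84.000000 + 13.101725 + 56.995209 = 154.096934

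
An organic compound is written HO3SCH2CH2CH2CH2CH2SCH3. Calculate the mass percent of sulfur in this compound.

Atom tally by fragment:
  HO3SCH2 → C:1 H:3 S:1 O:3
  CH2 → C:1 H:2
  CH2 → C:1 H:2
  CH2 → C:1 H:2
  CH2SCH3 → C:2 H:5 S:1
Element totals:
  C: 6
  H: 14
  O: 3
  S: 2
Molecular formula: C6H14O3S2.
Molar mass = 198.295 g/mol.
Mass from S: 2 × 32.06 = 64.120 g/mol.
%S = 64.120 / 198.295 × 100 = 32.34%.

32.34%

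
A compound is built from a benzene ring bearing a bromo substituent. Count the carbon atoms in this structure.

Atom tally by fragment:
  benzene ring core → C:6 H:6
  (− 1 ring H displaced by substituents)
  + Br → Br:1
Element totals:
  C: 6
  H: 5
  Br: 1

6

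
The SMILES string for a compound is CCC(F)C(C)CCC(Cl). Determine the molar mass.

166.66 g/mol

Atom tally by fragment:
  CH3 → C:1 H:3
  CH2 → C:1 H:2
  CH(F) → C:1 H:1 F:1
  CH(CH3) → C:2 H:4
  CH2 → C:1 H:2
  CH2 → C:1 H:2
  CH2Cl → C:1 H:2 Cl:1
Element totals:
  C: 8
  H: 16
  Cl: 1
  F: 1
Molecular formula: C8H16ClF.
  M = 8(12.011) + 16(1.008) + 35.45 + 18.998
    = 96.088 + 16.128 + 35.450 + 18.998 = 166.664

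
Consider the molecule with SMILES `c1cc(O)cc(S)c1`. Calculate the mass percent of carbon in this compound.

57.12%

Atom tally by fragment:
  benzene ring core → C:6 H:6
  (− 2 ring H displaced by substituents)
  + OH → O:1 H:1
  + SH → S:1 H:1
Element totals:
  C: 6
  H: 6
  O: 1
  S: 1
Molecular formula: C6H6OS.
Molar mass = 126.173 g/mol.
Mass from C: 6 × 12.011 = 72.066 g/mol.
%C = 72.066 / 126.173 × 100 = 57.12%.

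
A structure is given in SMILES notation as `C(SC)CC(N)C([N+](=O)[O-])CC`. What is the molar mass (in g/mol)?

Atom tally by fragment:
  CH3SCH2 → C:2 H:5 S:1
  CH2 → C:1 H:2
  CH(NH2) → C:1 H:3 N:1
  CH(NO2) → C:1 H:1 N:1 O:2
  CH2 → C:1 H:2
  CH3 → C:1 H:3
Element totals:
  C: 7
  H: 16
  N: 2
  O: 2
  S: 1
Molecular formula: C7H16N2O2S.
  M = 7(12.011) + 16(1.008) + 2(14.007) + 2(15.999) + 32.06
    = 84.077 + 16.128 + 28.014 + 31.998 + 32.060 = 192.277

192.28 g/mol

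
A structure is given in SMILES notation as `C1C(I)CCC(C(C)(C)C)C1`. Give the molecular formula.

C10H19I

Atom tally by fragment:
  cyclohexane ring core → C:6 H:12
  (− 2 ring H displaced by substituents)
  + I → I:1
  + C(CH3)3 → C:4 H:9
Element totals:
  C: 10
  H: 19
  I: 1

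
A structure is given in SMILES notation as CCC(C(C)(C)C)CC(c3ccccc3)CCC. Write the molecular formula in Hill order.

C18H30

Atom tally by fragment:
  CH3 → C:1 H:3
  CH2 → C:1 H:2
  CH(C(CH3)3) → C:5 H:10
  CH2 → C:1 H:2
  CH(C6H5) → C:7 H:6
  CH2 → C:1 H:2
  CH2 → C:1 H:2
  CH3 → C:1 H:3
Element totals:
  C: 18
  H: 30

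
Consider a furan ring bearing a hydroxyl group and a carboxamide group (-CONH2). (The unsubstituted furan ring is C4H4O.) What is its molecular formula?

Atom tally by fragment:
  furan ring core → C:4 H:4 O:1
  (− 2 ring H displaced by substituents)
  + OH → O:1 H:1
  + CONH2 → C:1 H:2 O:1 N:1
Element totals:
  C: 5
  H: 5
  N: 1
  O: 3

C5H5NO3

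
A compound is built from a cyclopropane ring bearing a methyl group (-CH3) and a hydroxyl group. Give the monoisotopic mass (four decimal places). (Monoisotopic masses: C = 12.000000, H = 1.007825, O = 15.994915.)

Atom tally by fragment:
  cyclopropane ring core → C:3 H:6
  (− 2 ring H displaced by substituents)
  + CH3 → C:1 H:3
  + OH → O:1 H:1
Element totals:
  C: 4
  H: 8
  O: 1
Molecular formula: C4H8O.
  M = 4(12.0) + 8(1.007825) + 15.994915
    = 48.000000 + 8.062600 + 15.994915 = 72.057515

72.0575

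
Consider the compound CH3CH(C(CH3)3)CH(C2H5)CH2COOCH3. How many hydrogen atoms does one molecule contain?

24

Atom tally by fragment:
  CH3 → C:1 H:3
  CH(C(CH3)3) → C:5 H:10
  CH(C2H5) → C:3 H:6
  CH2COOCH3 → C:3 H:5 O:2
Element totals:
  C: 12
  H: 24
  O: 2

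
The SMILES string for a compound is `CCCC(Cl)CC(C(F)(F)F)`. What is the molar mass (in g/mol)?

188.62 g/mol

Atom tally by fragment:
  CH3 → C:1 H:3
  CH2 → C:1 H:2
  CH2 → C:1 H:2
  CH(Cl) → C:1 H:1 Cl:1
  CH2 → C:1 H:2
  CH2CF3 → C:2 H:2 F:3
Element totals:
  C: 7
  H: 12
  Cl: 1
  F: 3
Molecular formula: C7H12ClF3.
  M = 7(12.011) + 12(1.008) + 35.45 + 3(18.998)
    = 84.077 + 12.096 + 35.450 + 56.994 = 188.617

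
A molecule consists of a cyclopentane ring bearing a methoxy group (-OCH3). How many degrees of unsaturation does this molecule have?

Atom tally by fragment:
  cyclopentane ring core → C:5 H:10
  (− 1 ring H displaced by substituents)
  + OCH3 → C:1 H:3 O:1
Element totals:
  C: 6
  H: 12
  O: 1
Molecular formula: C6H12O.
DoU = (2C + 2 + N − H − X) / 2 = (2·6 + 2 + 0 − 12 − 0) / 2 = 1.

1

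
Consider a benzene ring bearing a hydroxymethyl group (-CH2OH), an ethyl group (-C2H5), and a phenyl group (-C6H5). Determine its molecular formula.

C15H16O

Atom tally by fragment:
  benzene ring core → C:6 H:6
  (− 3 ring H displaced by substituents)
  + CH2OH → C:1 H:3 O:1
  + C2H5 → C:2 H:5
  + C6H5 → C:6 H:5
Element totals:
  C: 15
  H: 16
  O: 1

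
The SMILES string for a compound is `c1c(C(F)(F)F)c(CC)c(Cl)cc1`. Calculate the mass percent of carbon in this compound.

51.82%

Atom tally by fragment:
  benzene ring core → C:6 H:6
  (− 3 ring H displaced by substituents)
  + CF3 → C:1 F:3
  + C2H5 → C:2 H:5
  + Cl → Cl:1
Element totals:
  C: 9
  H: 8
  Cl: 1
  F: 3
Molecular formula: C9H8ClF3.
Molar mass = 208.607 g/mol.
Mass from C: 9 × 12.011 = 108.099 g/mol.
%C = 108.099 / 208.607 × 100 = 51.82%.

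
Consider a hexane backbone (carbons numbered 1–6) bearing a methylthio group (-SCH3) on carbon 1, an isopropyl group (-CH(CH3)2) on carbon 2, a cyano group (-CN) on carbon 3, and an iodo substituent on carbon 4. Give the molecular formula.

C11H20INS

Atom tally by fragment:
  CH3SCH2 → C:2 H:5 S:1
  CH(CH(CH3)2) → C:4 H:8
  CH(CN) → C:2 H:1 N:1
  CH(I) → C:1 H:1 I:1
  CH2 → C:1 H:2
  CH3 → C:1 H:3
Element totals:
  C: 11
  H: 20
  I: 1
  N: 1
  S: 1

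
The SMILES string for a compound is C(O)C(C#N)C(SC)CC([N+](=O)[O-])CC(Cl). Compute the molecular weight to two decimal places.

Atom tally by fragment:
  HOCH2 → C:1 H:3 O:1
  CH(CN) → C:2 H:1 N:1
  CH(SCH3) → C:2 H:4 S:1
  CH2 → C:1 H:2
  CH(NO2) → C:1 H:1 N:1 O:2
  CH2 → C:1 H:2
  CH2Cl → C:1 H:2 Cl:1
Element totals:
  C: 9
  H: 15
  Cl: 1
  N: 2
  O: 3
  S: 1
Molecular formula: C9H15ClN2O3S.
  M = 9(12.011) + 15(1.008) + 35.45 + 2(14.007) + 3(15.999) + 32.06
    = 108.099 + 15.120 + 35.450 + 28.014 + 47.997 + 32.060 = 266.740

266.74 g/mol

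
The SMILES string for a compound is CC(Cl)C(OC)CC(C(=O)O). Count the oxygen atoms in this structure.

Atom tally by fragment:
  CH3 → C:1 H:3
  CH(Cl) → C:1 H:1 Cl:1
  CH(OCH3) → C:2 H:4 O:1
  CH2 → C:1 H:2
  CH2COOH → C:2 H:3 O:2
Element totals:
  C: 7
  H: 13
  Cl: 1
  O: 3

3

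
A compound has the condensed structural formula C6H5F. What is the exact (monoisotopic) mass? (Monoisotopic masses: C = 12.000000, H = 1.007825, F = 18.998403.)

96.0375

Atom tally by fragment:
  benzene ring core → C:6 H:6
  (− 1 ring H displaced by substituents)
  + F → F:1
Element totals:
  C: 6
  H: 5
  F: 1
Molecular formula: C6H5F.
  M = 6(12.0) + 5(1.007825) + 18.998403
    = 72.000000 + 5.039125 + 18.998403 = 96.037528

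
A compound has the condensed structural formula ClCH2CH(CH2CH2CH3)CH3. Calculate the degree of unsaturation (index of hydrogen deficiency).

0

Atom tally by fragment:
  ClCH2 → C:1 H:2 Cl:1
  CH(CH2CH2CH3) → C:4 H:8
  CH3 → C:1 H:3
Element totals:
  C: 6
  H: 13
  Cl: 1
Molecular formula: C6H13Cl.
DoU = (2C + 2 + N − H − X) / 2 = (2·6 + 2 + 0 − 13 − 1) / 2 = 0.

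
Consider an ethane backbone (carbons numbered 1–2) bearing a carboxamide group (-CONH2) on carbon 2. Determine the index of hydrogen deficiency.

Atom tally by fragment:
  CH3 → C:1 H:3
  CH2CONH2 → C:2 H:4 O:1 N:1
Element totals:
  C: 3
  H: 7
  N: 1
  O: 1
Molecular formula: C3H7NO.
DoU = (2C + 2 + N − H − X) / 2 = (2·3 + 2 + 1 − 7 − 0) / 2 = 1.

1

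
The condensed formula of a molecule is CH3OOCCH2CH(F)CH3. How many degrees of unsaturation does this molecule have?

1

Atom tally by fragment:
  CH3OOCCH2 → C:3 H:5 O:2
  CH(F) → C:1 H:1 F:1
  CH3 → C:1 H:3
Element totals:
  C: 5
  H: 9
  F: 1
  O: 2
Molecular formula: C5H9FO2.
DoU = (2C + 2 + N − H − X) / 2 = (2·5 + 2 + 0 − 9 − 1) / 2 = 1.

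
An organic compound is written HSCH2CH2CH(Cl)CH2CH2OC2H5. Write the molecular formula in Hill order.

C7H15ClOS

Element totals:
  C: 7
  H: 15
  Cl: 1
  O: 1
  S: 1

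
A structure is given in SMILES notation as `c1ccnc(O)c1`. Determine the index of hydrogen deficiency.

Atom tally by fragment:
  pyridine ring core → C:5 H:5 N:1
  (− 1 ring H displaced by substituents)
  + OH → O:1 H:1
Element totals:
  C: 5
  H: 5
  N: 1
  O: 1
Molecular formula: C5H5NO.
DoU = (2C + 2 + N − H − X) / 2 = (2·5 + 2 + 1 − 5 − 0) / 2 = 4.

4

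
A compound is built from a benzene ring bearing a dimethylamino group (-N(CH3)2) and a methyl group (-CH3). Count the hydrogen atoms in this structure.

13

Atom tally by fragment:
  benzene ring core → C:6 H:6
  (− 2 ring H displaced by substituents)
  + N(CH3)2 → N:1 C:2 H:6
  + CH3 → C:1 H:3
Element totals:
  C: 9
  H: 13
  N: 1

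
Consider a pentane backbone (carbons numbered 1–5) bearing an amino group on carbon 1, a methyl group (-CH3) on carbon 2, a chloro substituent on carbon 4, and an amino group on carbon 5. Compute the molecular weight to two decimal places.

150.65 g/mol

Atom tally by fragment:
  H2NCH2 → C:1 H:4 N:1
  CH(CH3) → C:2 H:4
  CH2 → C:1 H:2
  CH(Cl) → C:1 H:1 Cl:1
  CH2NH2 → C:1 H:4 N:1
Element totals:
  C: 6
  H: 15
  Cl: 1
  N: 2
Molecular formula: C6H15ClN2.
  M = 6(12.011) + 15(1.008) + 35.45 + 2(14.007)
    = 72.066 + 15.120 + 35.450 + 28.014 = 150.650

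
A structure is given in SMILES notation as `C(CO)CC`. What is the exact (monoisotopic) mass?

74.0732

Atom tally by fragment:
  HOCH2CH2 → C:2 H:5 O:1
  CH2 → C:1 H:2
  CH3 → C:1 H:3
Element totals:
  C: 4
  H: 10
  O: 1
Molecular formula: C4H10O.
  M = 4(12.0) + 10(1.007825) + 15.994915
    = 48.000000 + 10.078250 + 15.994915 = 74.073165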